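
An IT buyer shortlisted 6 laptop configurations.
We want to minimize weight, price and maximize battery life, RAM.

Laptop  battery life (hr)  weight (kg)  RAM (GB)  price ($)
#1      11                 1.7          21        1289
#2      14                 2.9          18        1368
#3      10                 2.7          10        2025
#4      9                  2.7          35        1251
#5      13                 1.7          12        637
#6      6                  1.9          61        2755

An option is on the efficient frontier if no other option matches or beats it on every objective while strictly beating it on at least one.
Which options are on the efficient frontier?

#1, #2, #4, #5, #6

#1: not dominated.
#2: not dominated (best battery life).
#3: dominated by #1 (battery life 11≥10, weight 1.7≤2.7, RAM 21≥10, price 1289≤2025).
#4: not dominated.
#5: not dominated (best price).
#6: not dominated (best RAM).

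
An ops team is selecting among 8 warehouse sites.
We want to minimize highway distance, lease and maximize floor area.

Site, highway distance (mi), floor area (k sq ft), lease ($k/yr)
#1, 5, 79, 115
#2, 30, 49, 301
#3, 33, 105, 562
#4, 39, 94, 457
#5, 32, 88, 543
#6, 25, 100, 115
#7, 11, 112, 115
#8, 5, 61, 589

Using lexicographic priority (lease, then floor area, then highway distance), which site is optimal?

First minimize lease: best is 115, kept {#1, #6, #7}.
Then maximize floor area: best is 112, kept {#7}.

#7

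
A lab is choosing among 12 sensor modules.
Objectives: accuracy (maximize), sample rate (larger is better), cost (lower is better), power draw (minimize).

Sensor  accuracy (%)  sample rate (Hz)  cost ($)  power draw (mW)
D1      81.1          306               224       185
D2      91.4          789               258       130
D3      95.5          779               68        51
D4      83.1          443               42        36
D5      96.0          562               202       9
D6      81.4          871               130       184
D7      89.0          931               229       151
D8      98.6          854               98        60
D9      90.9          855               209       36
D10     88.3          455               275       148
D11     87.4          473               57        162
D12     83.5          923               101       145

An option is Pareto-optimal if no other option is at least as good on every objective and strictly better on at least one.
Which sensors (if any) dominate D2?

D8: accuracy 98.6≥91.4, sample rate 854≥789, cost 98≤258, power draw 60≤130 — dominates D2.
Others (D1, D3, D4, D5, D6, D7, D9, D10, D11, D12) are each worse than D2 on at least one objective.

D8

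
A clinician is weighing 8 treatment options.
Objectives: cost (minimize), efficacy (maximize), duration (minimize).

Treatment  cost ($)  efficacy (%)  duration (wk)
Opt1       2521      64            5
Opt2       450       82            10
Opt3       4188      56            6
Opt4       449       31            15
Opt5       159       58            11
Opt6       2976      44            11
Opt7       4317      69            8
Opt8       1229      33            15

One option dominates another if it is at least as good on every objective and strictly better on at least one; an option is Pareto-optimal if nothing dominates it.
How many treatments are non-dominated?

Opt1: not dominated (best duration).
Opt2: not dominated (best efficacy).
Opt3: dominated by Opt1 (cost 2521≤4188, efficacy 64≥56, duration 5≤6).
Opt4: dominated by Opt5 (cost 159≤449, efficacy 58≥31, duration 11≤15).
Opt5: not dominated (best cost).
Opt6: dominated by Opt1 (cost 2521≤2976, efficacy 64≥44, duration 5≤11).
Opt7: not dominated.
Opt8: dominated by Opt2 (cost 450≤1229, efficacy 82≥33, duration 10≤15).
Pareto-optimal: Opt1, Opt2, Opt5, Opt7 → 4.

4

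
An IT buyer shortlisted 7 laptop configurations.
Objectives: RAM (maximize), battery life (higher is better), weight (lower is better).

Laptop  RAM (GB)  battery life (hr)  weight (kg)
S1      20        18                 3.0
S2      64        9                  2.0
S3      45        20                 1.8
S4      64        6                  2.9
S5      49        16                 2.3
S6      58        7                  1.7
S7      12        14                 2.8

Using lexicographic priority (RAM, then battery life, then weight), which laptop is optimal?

S2

First maximize RAM: best is 64, kept {S2, S4}.
Then maximize battery life: best is 9, kept {S2}.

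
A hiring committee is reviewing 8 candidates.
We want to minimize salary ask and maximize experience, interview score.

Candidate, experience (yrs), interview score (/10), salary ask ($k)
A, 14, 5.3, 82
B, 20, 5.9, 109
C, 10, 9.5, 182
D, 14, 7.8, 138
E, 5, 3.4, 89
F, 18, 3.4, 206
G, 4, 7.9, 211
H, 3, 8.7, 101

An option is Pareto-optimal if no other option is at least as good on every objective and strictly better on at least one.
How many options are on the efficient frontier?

5

A: not dominated (best salary ask).
B: not dominated (best experience).
C: not dominated (best interview score).
D: not dominated.
E: dominated by A (experience 14≥5, interview score 5.3≥3.4, salary ask 82≤89).
F: dominated by B (experience 20≥18, interview score 5.9≥3.4, salary ask 109≤206).
G: dominated by C (experience 10≥4, interview score 9.5≥7.9, salary ask 182≤211).
H: not dominated.
Pareto-optimal: A, B, C, D, H → 5.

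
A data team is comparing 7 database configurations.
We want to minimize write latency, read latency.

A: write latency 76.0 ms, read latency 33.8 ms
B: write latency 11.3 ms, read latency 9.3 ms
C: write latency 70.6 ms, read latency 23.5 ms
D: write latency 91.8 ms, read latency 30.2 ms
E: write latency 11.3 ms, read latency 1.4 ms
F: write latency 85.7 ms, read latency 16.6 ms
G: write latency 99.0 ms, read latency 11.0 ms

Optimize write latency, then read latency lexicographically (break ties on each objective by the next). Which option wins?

E

First minimize write latency: best is 11.3, kept {B, E}.
Then minimize read latency: best is 1.4, kept {E}.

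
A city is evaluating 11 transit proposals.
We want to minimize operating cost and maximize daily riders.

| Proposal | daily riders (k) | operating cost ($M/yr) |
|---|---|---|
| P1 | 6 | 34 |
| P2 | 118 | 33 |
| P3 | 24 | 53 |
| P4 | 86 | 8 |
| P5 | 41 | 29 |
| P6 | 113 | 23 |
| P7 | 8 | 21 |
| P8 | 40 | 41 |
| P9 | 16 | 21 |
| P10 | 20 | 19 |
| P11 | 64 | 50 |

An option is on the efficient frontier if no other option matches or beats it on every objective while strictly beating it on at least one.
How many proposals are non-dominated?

P1: dominated by P2 (daily riders 118≥6, operating cost 33≤34).
P2: not dominated (best daily riders).
P3: dominated by P2 (daily riders 118≥24, operating cost 33≤53).
P4: not dominated (best operating cost).
P5: dominated by P4 (daily riders 86≥41, operating cost 8≤29).
P6: not dominated.
P7: dominated by P4 (daily riders 86≥8, operating cost 8≤21).
P8: dominated by P2 (daily riders 118≥40, operating cost 33≤41).
P9: dominated by P4 (daily riders 86≥16, operating cost 8≤21).
P10: dominated by P4 (daily riders 86≥20, operating cost 8≤19).
P11: dominated by P2 (daily riders 118≥64, operating cost 33≤50).
Pareto-optimal: P2, P4, P6 → 3.

3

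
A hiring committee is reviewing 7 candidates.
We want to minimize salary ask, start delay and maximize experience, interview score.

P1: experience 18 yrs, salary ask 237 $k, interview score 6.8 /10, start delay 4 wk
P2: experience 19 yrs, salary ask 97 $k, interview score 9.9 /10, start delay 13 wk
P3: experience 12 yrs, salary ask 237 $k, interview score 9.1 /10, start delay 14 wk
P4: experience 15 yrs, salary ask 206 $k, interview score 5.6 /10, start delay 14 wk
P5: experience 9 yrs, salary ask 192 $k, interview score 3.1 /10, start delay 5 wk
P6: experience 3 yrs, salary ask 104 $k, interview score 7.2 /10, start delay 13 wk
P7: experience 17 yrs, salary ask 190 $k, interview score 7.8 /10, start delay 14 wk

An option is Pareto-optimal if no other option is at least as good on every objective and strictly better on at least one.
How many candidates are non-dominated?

P1: not dominated (best start delay).
P2: not dominated (best experience).
P3: dominated by P2 (experience 19≥12, salary ask 97≤237, interview score 9.9≥9.1, start delay 13≤14).
P4: dominated by P2 (experience 19≥15, salary ask 97≤206, interview score 9.9≥5.6, start delay 13≤14).
P5: not dominated.
P6: dominated by P2 (experience 19≥3, salary ask 97≤104, interview score 9.9≥7.2, start delay 13≤13).
P7: dominated by P2 (experience 19≥17, salary ask 97≤190, interview score 9.9≥7.8, start delay 13≤14).
Pareto-optimal: P1, P2, P5 → 3.

3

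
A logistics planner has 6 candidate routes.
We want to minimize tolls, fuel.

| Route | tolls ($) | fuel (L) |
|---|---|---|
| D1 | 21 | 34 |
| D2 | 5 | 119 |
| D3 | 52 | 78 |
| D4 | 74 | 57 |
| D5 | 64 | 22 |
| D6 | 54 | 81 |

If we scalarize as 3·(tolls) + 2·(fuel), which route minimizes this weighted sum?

D1

D1: 3·21 + 2·34 = 131
D2: 3·5 + 2·119 = 253
D3: 3·52 + 2·78 = 312
D4: 3·74 + 2·57 = 336
D5: 3·64 + 2·22 = 236
D6: 3·54 + 2·81 = 324
Lowest: D1 at 131.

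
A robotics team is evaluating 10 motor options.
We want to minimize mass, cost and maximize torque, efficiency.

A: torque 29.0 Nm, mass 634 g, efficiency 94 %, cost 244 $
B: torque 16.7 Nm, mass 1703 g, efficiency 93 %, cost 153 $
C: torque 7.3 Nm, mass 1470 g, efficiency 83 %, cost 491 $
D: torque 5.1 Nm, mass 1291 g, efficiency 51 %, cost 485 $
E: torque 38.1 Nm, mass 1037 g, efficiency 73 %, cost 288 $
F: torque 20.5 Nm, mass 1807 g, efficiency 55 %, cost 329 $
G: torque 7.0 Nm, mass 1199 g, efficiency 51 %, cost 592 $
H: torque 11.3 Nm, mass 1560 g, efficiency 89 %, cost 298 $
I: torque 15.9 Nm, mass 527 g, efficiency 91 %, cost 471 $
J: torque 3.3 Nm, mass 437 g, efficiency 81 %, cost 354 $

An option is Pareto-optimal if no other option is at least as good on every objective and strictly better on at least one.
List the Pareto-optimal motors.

A, B, E, I, J

A: not dominated (best efficiency).
B: not dominated (best cost).
C: dominated by A (torque 29.0≥7.3, mass 634≤1470, efficiency 94≥83, cost 244≤491).
D: dominated by A (torque 29.0≥5.1, mass 634≤1291, efficiency 94≥51, cost 244≤485).
E: not dominated (best torque).
F: dominated by A (torque 29.0≥20.5, mass 634≤1807, efficiency 94≥55, cost 244≤329).
G: dominated by A (torque 29.0≥7.0, mass 634≤1199, efficiency 94≥51, cost 244≤592).
H: dominated by A (torque 29.0≥11.3, mass 634≤1560, efficiency 94≥89, cost 244≤298).
I: not dominated.
J: not dominated (best mass).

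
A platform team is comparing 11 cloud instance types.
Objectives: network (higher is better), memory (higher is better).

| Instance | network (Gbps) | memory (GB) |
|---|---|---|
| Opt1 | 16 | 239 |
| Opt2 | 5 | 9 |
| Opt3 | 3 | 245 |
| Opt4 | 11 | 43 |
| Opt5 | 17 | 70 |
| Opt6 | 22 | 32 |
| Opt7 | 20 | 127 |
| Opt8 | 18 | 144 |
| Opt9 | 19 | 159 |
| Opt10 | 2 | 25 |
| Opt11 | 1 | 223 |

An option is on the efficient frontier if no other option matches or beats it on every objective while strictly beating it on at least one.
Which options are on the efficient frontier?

Opt1, Opt3, Opt6, Opt7, Opt9

Opt1: not dominated.
Opt2: dominated by Opt1 (network 16≥5, memory 239≥9).
Opt3: not dominated (best memory).
Opt4: dominated by Opt1 (network 16≥11, memory 239≥43).
Opt5: dominated by Opt7 (network 20≥17, memory 127≥70).
Opt6: not dominated (best network).
Opt7: not dominated.
Opt8: dominated by Opt9 (network 19≥18, memory 159≥144).
Opt9: not dominated.
Opt10: dominated by Opt1 (network 16≥2, memory 239≥25).
Opt11: dominated by Opt1 (network 16≥1, memory 239≥223).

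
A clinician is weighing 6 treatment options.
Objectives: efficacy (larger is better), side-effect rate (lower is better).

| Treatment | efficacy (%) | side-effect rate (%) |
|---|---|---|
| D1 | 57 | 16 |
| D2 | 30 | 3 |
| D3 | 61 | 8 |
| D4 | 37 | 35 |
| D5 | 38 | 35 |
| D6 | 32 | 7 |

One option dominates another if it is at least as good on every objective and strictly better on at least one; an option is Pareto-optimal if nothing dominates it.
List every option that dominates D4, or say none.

D1: efficacy 57≥37, side-effect rate 16≤35 — dominates D4.
D3: efficacy 61≥37, side-effect rate 8≤35 — dominates D4.
D5: efficacy 38≥37, side-effect rate 35≤35 — dominates D4.
Others (D2, D6) are each worse than D4 on at least one objective.

D1, D3, D5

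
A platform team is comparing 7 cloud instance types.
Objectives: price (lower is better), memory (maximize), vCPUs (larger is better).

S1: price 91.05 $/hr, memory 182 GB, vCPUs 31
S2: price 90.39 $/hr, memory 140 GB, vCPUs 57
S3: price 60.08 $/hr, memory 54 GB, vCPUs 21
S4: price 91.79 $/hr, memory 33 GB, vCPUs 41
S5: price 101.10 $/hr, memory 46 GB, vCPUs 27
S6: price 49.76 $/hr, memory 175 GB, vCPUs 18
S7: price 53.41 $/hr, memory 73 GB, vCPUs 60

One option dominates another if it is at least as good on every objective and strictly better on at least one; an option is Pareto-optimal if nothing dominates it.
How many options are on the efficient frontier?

S1: not dominated (best memory).
S2: not dominated.
S3: dominated by S7 (price 53.41≤60.08, memory 73≥54, vCPUs 60≥21).
S4: dominated by S2 (price 90.39≤91.79, memory 140≥33, vCPUs 57≥41).
S5: dominated by S1 (price 91.05≤101.10, memory 182≥46, vCPUs 31≥27).
S6: not dominated (best price).
S7: not dominated (best vCPUs).
Pareto-optimal: S1, S2, S6, S7 → 4.

4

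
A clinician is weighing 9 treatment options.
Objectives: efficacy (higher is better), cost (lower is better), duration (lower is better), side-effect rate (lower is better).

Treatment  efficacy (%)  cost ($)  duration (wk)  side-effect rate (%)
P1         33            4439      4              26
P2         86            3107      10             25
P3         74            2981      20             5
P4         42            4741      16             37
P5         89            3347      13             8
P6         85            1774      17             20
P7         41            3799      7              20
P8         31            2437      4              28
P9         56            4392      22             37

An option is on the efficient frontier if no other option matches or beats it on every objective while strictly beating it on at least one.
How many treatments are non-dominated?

7

P1: not dominated.
P2: not dominated.
P3: not dominated (best side-effect rate).
P4: dominated by P2 (efficacy 86≥42, cost 3107≤4741, duration 10≤16, side-effect rate 25≤37).
P5: not dominated (best efficacy).
P6: not dominated (best cost).
P7: not dominated.
P8: not dominated.
P9: dominated by P2 (efficacy 86≥56, cost 3107≤4392, duration 10≤22, side-effect rate 25≤37).
Pareto-optimal: P1, P2, P3, P5, P6, P7, P8 → 7.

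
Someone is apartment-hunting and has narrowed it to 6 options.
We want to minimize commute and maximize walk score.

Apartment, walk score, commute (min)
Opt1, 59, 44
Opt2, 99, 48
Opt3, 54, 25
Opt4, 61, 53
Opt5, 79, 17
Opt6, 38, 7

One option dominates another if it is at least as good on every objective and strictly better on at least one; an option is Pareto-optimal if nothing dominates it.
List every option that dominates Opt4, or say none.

Opt2: walk score 99≥61, commute 48≤53 — dominates Opt4.
Opt5: walk score 79≥61, commute 17≤53 — dominates Opt4.
Others (Opt1, Opt3, Opt6) are each worse than Opt4 on at least one objective.

Opt2, Opt5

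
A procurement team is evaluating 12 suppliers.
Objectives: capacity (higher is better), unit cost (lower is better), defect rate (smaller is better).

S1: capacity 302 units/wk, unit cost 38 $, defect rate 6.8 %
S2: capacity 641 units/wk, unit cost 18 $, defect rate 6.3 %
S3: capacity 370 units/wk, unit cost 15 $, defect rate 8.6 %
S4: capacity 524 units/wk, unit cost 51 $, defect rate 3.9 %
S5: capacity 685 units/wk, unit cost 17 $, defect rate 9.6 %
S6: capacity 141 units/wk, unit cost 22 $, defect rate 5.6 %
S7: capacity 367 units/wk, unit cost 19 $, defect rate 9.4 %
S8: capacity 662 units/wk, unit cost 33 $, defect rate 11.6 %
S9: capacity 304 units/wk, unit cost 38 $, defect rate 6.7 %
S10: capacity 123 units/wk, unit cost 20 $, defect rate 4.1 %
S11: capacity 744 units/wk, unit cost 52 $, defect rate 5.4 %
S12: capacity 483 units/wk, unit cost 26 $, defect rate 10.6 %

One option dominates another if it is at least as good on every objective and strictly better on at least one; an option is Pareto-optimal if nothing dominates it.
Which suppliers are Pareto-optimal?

S1: dominated by S2 (capacity 641≥302, unit cost 18≤38, defect rate 6.3≤6.8).
S2: not dominated.
S3: not dominated (best unit cost).
S4: not dominated (best defect rate).
S5: not dominated.
S6: not dominated.
S7: dominated by S2 (capacity 641≥367, unit cost 18≤19, defect rate 6.3≤9.4).
S8: dominated by S5 (capacity 685≥662, unit cost 17≤33, defect rate 9.6≤11.6).
S9: dominated by S2 (capacity 641≥304, unit cost 18≤38, defect rate 6.3≤6.7).
S10: not dominated.
S11: not dominated (best capacity).
S12: dominated by S2 (capacity 641≥483, unit cost 18≤26, defect rate 6.3≤10.6).

S2, S3, S4, S5, S6, S10, S11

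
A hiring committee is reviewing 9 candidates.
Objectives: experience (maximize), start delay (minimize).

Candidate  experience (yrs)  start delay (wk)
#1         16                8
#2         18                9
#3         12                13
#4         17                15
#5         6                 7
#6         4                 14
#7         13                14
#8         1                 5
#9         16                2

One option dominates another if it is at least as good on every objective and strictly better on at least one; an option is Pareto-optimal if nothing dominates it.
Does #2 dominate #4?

#2 vs #4: experience 18≥17, start delay 9≤15 — #2 is at least as good on every objective with at least one strict improvement.

Yes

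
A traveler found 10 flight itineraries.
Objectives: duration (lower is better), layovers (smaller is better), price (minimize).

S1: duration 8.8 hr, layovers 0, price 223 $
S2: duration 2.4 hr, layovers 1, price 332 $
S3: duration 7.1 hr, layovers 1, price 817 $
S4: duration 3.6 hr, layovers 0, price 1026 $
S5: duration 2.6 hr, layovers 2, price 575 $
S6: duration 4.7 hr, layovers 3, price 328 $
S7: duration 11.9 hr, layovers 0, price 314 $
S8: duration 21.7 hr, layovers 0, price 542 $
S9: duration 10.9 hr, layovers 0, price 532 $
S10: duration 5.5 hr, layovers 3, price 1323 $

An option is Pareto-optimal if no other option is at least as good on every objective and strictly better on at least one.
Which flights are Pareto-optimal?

S1: not dominated (best price).
S2: not dominated (best duration).
S3: dominated by S2 (duration 2.4≤7.1, layovers 1≤1, price 332≤817).
S4: not dominated.
S5: dominated by S2 (duration 2.4≤2.6, layovers 1≤2, price 332≤575).
S6: not dominated.
S7: dominated by S1 (duration 8.8≤11.9, layovers 0≤0, price 223≤314).
S8: dominated by S1 (duration 8.8≤21.7, layovers 0≤0, price 223≤542).
S9: dominated by S1 (duration 8.8≤10.9, layovers 0≤0, price 223≤532).
S10: dominated by S2 (duration 2.4≤5.5, layovers 1≤3, price 332≤1323).

S1, S2, S4, S6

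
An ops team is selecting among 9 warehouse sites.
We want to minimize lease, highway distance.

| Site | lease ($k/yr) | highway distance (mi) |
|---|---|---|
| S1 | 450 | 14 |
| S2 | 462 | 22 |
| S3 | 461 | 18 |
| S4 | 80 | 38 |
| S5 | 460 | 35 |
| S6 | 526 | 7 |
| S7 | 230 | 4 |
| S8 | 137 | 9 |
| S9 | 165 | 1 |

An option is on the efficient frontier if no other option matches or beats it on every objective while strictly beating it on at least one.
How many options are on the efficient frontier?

S1: dominated by S7 (lease 230≤450, highway distance 4≤14).
S2: dominated by S1 (lease 450≤462, highway distance 14≤22).
S3: dominated by S1 (lease 450≤461, highway distance 14≤18).
S4: not dominated (best lease).
S5: dominated by S1 (lease 450≤460, highway distance 14≤35).
S6: dominated by S7 (lease 230≤526, highway distance 4≤7).
S7: dominated by S9 (lease 165≤230, highway distance 1≤4).
S8: not dominated.
S9: not dominated (best highway distance).
Pareto-optimal: S4, S8, S9 → 3.

3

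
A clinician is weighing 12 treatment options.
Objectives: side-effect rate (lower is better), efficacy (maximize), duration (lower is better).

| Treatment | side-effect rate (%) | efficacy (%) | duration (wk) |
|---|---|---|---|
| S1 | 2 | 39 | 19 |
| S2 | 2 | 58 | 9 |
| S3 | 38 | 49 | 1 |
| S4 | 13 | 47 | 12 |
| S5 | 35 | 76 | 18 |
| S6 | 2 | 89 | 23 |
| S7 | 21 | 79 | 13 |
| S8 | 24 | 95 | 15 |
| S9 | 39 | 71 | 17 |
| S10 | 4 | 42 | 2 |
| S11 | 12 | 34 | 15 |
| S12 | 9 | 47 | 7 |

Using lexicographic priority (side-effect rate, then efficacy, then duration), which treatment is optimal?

First minimize side-effect rate: best is 2, kept {S1, S2, S6}.
Then maximize efficacy: best is 89, kept {S6}.

S6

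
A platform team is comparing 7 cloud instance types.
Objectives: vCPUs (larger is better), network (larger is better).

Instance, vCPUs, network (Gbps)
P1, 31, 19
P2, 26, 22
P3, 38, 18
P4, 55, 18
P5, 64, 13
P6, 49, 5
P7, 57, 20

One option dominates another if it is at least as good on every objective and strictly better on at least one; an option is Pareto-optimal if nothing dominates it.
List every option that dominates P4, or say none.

P7: vCPUs 57≥55, network 20≥18 — dominates P4.
Others (P1, P2, P3, P5, P6) are each worse than P4 on at least one objective.

P7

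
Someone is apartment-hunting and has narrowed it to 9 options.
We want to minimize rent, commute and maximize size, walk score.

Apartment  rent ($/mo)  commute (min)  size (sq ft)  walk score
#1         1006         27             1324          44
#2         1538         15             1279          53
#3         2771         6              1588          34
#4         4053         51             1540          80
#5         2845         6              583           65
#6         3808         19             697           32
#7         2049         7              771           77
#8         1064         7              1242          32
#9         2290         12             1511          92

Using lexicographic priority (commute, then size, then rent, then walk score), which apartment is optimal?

First minimize commute: best is 6, kept {#3, #5}.
Then maximize size: best is 1588, kept {#3}.

#3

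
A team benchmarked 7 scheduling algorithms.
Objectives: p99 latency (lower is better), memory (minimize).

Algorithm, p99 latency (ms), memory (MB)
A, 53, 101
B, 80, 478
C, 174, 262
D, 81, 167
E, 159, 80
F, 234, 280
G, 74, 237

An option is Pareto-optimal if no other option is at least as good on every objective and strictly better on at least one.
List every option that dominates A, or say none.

B: worse on p99 latency (80 vs 53).
C: worse on p99 latency (174 vs 53).
D: worse on p99 latency (81 vs 53).
E: worse on p99 latency (159 vs 53).
F: worse on p99 latency (234 vs 53).
G: worse on p99 latency (74 vs 53).
No option dominates A.

none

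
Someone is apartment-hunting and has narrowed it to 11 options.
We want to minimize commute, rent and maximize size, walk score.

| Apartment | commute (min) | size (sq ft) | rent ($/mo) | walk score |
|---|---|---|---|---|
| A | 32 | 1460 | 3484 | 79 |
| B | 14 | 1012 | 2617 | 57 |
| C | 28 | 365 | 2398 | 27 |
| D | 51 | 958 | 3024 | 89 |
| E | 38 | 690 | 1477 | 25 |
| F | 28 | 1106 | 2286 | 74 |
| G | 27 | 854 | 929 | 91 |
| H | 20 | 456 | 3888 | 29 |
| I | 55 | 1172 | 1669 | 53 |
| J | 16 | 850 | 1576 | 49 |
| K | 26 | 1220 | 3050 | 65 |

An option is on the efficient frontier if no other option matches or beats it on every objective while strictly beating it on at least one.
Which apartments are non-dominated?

A: not dominated (best size).
B: not dominated (best commute).
C: dominated by F (commute 28≤28, size 1106≥365, rent 2286≤2398, walk score 74≥27).
D: not dominated.
E: dominated by G (commute 27≤38, size 854≥690, rent 929≤1477, walk score 91≥25).
F: not dominated.
G: not dominated (best rent).
H: dominated by B (commute 14≤20, size 1012≥456, rent 2617≤3888, walk score 57≥29).
I: not dominated.
J: not dominated.
K: not dominated.

A, B, D, F, G, I, J, K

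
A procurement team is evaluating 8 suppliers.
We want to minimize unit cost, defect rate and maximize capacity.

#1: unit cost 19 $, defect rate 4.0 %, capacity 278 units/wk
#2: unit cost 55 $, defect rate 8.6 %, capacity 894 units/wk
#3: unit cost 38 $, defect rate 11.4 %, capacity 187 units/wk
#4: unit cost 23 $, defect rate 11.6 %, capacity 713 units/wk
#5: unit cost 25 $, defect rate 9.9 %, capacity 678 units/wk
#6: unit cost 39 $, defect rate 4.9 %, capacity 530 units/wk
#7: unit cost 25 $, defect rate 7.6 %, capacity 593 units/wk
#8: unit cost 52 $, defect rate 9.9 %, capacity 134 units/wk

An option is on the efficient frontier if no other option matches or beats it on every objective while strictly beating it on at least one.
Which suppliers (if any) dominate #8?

#1: unit cost 19≤52, defect rate 4.0≤9.9, capacity 278≥134 — dominates #8.
#5: unit cost 25≤52, defect rate 9.9≤9.9, capacity 678≥134 — dominates #8.
#6: unit cost 39≤52, defect rate 4.9≤9.9, capacity 530≥134 — dominates #8.
#7: unit cost 25≤52, defect rate 7.6≤9.9, capacity 593≥134 — dominates #8.
Others (#2, #3, #4) are each worse than #8 on at least one objective.

#1, #5, #6, #7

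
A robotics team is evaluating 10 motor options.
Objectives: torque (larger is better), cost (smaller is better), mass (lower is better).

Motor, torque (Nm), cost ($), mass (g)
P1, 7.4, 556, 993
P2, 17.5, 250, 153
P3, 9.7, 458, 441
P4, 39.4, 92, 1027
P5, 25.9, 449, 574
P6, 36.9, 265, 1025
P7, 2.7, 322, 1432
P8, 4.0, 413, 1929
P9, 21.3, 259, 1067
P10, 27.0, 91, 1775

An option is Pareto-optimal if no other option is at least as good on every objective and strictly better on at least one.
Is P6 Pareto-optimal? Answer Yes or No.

Yes

P1: worse on torque (7.4 vs 36.9).
P2: worse on torque (17.5 vs 36.9).
P3: worse on torque (9.7 vs 36.9).
P4: worse on mass (1027 vs 1025).
P5: worse on torque (25.9 vs 36.9).
P7: worse on torque (2.7 vs 36.9).
P8: worse on torque (4.0 vs 36.9).
P9: worse on torque (21.3 vs 36.9).
P10: worse on torque (27.0 vs 36.9).
No option is at least as good as P6 on every objective and strictly better on one.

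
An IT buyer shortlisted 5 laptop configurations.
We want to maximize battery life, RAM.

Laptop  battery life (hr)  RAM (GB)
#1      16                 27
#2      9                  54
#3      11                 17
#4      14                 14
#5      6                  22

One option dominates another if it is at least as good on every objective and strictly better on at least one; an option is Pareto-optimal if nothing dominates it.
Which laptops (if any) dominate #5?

#1, #2

#1: battery life 16≥6, RAM 27≥22 — dominates #5.
#2: battery life 9≥6, RAM 54≥22 — dominates #5.
Others (#3, #4) are each worse than #5 on at least one objective.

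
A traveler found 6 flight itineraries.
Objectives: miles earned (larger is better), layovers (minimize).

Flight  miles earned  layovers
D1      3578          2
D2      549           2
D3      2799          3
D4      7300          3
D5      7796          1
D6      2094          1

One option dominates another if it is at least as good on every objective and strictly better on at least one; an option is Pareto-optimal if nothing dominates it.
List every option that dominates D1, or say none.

D5

D5: miles earned 7796≥3578, layovers 1≤2 — dominates D1.
Others (D2, D3, D4, D6) are each worse than D1 on at least one objective.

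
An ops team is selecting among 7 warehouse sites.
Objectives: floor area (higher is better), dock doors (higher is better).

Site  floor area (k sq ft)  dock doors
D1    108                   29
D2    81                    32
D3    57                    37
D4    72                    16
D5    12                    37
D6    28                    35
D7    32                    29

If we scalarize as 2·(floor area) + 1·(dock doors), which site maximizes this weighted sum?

D1

D1: 2·108 + 1·29 = 245
D2: 2·81 + 1·32 = 194
D3: 2·57 + 1·37 = 151
D4: 2·72 + 1·16 = 160
D5: 2·12 + 1·37 = 61
D6: 2·28 + 1·35 = 91
D7: 2·32 + 1·29 = 93
Highest: D1 at 245.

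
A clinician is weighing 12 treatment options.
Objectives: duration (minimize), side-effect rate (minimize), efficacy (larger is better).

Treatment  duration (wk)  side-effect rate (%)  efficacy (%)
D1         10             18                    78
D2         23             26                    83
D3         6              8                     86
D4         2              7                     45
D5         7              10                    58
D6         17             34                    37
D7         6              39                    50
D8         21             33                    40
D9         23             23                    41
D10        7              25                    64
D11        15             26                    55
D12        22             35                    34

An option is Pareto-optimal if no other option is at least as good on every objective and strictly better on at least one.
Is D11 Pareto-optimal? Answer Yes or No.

No

D1 vs D11: duration 10≤15, side-effect rate 18≤26, efficacy 78≥55 — D1 is at least as good on every objective and strictly better on at least one, so D1 dominates D11.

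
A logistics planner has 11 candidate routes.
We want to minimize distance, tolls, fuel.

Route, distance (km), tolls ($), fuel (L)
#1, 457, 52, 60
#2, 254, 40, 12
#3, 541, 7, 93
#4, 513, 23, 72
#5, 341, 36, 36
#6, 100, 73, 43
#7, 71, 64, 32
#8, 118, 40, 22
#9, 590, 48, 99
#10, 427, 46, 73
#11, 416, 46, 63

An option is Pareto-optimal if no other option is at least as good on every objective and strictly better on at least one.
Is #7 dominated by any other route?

#1: worse on distance (457 vs 71).
#2: worse on distance (254 vs 71).
#3: worse on distance (541 vs 71).
#4: worse on distance (513 vs 71).
#5: worse on distance (341 vs 71).
#6: worse on distance (100 vs 71).
#8: worse on distance (118 vs 71).
#9: worse on distance (590 vs 71).
#10: worse on distance (427 vs 71).
#11: worse on distance (416 vs 71).
No option is at least as good as #7 on every objective and strictly better on one.

No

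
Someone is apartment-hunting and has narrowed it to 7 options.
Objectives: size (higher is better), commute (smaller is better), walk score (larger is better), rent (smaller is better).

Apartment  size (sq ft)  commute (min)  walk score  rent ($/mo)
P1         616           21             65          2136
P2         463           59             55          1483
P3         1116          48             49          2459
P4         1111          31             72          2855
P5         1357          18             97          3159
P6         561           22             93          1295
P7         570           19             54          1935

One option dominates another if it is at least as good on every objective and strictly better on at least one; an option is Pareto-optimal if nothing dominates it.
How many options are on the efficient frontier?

P1: not dominated.
P2: dominated by P6 (size 561≥463, commute 22≤59, walk score 93≥55, rent 1295≤1483).
P3: not dominated.
P4: not dominated.
P5: not dominated (best size).
P6: not dominated (best rent).
P7: not dominated.
Pareto-optimal: P1, P3, P4, P5, P6, P7 → 6.

6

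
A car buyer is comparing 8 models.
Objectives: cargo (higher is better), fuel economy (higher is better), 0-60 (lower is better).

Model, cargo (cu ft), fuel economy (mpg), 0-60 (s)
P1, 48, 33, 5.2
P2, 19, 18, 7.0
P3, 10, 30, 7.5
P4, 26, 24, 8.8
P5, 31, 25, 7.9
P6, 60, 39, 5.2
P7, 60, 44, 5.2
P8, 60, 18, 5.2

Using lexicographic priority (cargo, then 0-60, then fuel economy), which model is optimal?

P7

First maximize cargo: best is 60, kept {P6, P7, P8}.
Then minimize 0-60: best is 5.2, kept {P6, P7, P8}.
Then maximize fuel economy: best is 44, kept {P7}.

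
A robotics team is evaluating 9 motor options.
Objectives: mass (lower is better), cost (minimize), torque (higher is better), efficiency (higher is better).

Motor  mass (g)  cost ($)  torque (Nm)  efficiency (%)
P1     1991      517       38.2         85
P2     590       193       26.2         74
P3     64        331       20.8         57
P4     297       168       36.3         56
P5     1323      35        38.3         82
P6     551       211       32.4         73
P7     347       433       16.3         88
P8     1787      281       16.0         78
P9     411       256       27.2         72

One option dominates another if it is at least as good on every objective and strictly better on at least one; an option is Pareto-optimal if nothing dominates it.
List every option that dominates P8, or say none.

P5: mass 1323≤1787, cost 35≤281, torque 38.3≥16.0, efficiency 82≥78 — dominates P8.
Others (P1, P2, P3, P4, P6, P7, P9) are each worse than P8 on at least one objective.

P5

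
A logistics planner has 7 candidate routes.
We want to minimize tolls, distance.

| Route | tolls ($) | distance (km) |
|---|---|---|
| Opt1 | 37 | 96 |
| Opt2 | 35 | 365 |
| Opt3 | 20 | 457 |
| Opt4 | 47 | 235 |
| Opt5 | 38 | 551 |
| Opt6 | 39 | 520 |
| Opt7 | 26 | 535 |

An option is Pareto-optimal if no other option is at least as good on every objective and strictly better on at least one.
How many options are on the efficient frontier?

3

Opt1: not dominated (best distance).
Opt2: not dominated.
Opt3: not dominated (best tolls).
Opt4: dominated by Opt1 (tolls 37≤47, distance 96≤235).
Opt5: dominated by Opt1 (tolls 37≤38, distance 96≤551).
Opt6: dominated by Opt1 (tolls 37≤39, distance 96≤520).
Opt7: dominated by Opt3 (tolls 20≤26, distance 457≤535).
Pareto-optimal: Opt1, Opt2, Opt3 → 3.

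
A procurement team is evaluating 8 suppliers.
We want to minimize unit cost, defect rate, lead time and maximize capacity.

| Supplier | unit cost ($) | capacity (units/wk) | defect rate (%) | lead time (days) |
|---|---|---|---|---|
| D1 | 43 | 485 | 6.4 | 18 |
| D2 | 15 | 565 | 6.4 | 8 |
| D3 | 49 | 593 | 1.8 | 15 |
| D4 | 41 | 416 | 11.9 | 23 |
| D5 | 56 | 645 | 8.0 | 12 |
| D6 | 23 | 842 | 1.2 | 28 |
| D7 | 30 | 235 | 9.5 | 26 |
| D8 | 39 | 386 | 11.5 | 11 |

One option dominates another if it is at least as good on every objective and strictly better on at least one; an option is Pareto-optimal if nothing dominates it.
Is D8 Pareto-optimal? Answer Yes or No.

D2 vs D8: unit cost 15≤39, capacity 565≥386, defect rate 6.4≤11.5, lead time 8≤11 — D2 is at least as good on every objective and strictly better on at least one, so D2 dominates D8.

No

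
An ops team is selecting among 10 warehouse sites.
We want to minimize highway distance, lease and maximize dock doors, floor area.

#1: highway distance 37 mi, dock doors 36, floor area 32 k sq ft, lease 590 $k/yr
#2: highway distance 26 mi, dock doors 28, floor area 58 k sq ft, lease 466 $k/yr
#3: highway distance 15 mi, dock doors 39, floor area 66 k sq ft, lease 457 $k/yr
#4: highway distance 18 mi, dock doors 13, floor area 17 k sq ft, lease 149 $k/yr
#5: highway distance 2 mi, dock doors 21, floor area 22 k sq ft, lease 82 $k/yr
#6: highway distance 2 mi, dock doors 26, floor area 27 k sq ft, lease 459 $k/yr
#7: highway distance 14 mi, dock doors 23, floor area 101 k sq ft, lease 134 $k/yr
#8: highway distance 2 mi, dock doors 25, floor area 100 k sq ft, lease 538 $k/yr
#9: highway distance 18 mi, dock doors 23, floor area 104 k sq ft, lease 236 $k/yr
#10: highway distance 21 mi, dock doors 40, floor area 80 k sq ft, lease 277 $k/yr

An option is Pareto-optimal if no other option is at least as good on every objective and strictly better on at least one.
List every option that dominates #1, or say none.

#3, #10

#3: highway distance 15≤37, dock doors 39≥36, floor area 66≥32, lease 457≤590 — dominates #1.
#10: highway distance 21≤37, dock doors 40≥36, floor area 80≥32, lease 277≤590 — dominates #1.
Others (#2, #4, #5, #6, #7, #8, #9) are each worse than #1 on at least one objective.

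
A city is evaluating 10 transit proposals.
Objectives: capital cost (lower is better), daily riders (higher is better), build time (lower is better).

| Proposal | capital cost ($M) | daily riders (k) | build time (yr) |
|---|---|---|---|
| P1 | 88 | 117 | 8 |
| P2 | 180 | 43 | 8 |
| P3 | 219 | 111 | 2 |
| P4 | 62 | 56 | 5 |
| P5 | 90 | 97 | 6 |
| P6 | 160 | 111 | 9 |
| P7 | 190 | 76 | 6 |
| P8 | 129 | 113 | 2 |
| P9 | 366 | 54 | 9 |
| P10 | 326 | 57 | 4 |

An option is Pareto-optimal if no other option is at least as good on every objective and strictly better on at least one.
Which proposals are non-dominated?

P1: not dominated (best daily riders).
P2: dominated by P1 (capital cost 88≤180, daily riders 117≥43, build time 8≤8).
P3: dominated by P8 (capital cost 129≤219, daily riders 113≥111, build time 2≤2).
P4: not dominated (best capital cost).
P5: not dominated.
P6: dominated by P1 (capital cost 88≤160, daily riders 117≥111, build time 8≤9).
P7: dominated by P5 (capital cost 90≤190, daily riders 97≥76, build time 6≤6).
P8: not dominated.
P9: dominated by P1 (capital cost 88≤366, daily riders 117≥54, build time 8≤9).
P10: dominated by P3 (capital cost 219≤326, daily riders 111≥57, build time 2≤4).

P1, P4, P5, P8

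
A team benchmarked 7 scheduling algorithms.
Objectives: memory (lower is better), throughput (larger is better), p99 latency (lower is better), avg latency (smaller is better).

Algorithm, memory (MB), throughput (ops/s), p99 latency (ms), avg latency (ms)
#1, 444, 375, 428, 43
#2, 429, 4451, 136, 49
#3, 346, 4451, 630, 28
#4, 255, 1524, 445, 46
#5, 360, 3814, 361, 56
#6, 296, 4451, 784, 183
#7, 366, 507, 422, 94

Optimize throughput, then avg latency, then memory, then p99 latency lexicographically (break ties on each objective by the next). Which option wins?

First maximize throughput: best is 4451, kept {#2, #3, #6}.
Then minimize avg latency: best is 28, kept {#3}.

#3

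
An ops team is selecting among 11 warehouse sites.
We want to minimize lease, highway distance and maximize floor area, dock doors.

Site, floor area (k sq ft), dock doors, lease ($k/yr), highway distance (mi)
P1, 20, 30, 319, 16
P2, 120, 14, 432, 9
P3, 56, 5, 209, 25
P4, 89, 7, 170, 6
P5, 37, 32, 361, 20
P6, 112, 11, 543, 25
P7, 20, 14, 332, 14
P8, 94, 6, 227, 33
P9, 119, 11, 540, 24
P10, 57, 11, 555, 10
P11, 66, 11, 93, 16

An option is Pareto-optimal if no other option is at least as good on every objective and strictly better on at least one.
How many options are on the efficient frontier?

P1: not dominated.
P2: not dominated (best floor area).
P3: dominated by P4 (floor area 89≥56, dock doors 7≥5, lease 170≤209, highway distance 6≤25).
P4: not dominated (best highway distance).
P5: not dominated (best dock doors).
P6: dominated by P2 (floor area 120≥112, dock doors 14≥11, lease 432≤543, highway distance 9≤25).
P7: not dominated.
P8: not dominated.
P9: dominated by P2 (floor area 120≥119, dock doors 14≥11, lease 432≤540, highway distance 9≤24).
P10: dominated by P2 (floor area 120≥57, dock doors 14≥11, lease 432≤555, highway distance 9≤10).
P11: not dominated (best lease).
Pareto-optimal: P1, P2, P4, P5, P7, P8, P11 → 7.

7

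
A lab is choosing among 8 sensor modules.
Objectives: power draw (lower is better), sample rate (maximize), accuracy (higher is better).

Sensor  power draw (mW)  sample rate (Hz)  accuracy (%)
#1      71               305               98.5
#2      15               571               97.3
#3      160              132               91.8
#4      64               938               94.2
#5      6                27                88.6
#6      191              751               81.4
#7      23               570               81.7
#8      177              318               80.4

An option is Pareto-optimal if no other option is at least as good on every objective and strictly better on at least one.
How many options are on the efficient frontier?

4

#1: not dominated (best accuracy).
#2: not dominated.
#3: dominated by #1 (power draw 71≤160, sample rate 305≥132, accuracy 98.5≥91.8).
#4: not dominated (best sample rate).
#5: not dominated (best power draw).
#6: dominated by #4 (power draw 64≤191, sample rate 938≥751, accuracy 94.2≥81.4).
#7: dominated by #2 (power draw 15≤23, sample rate 571≥570, accuracy 97.3≥81.7).
#8: dominated by #2 (power draw 15≤177, sample rate 571≥318, accuracy 97.3≥80.4).
Pareto-optimal: #1, #2, #4, #5 → 4.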